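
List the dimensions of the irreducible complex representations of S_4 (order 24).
Dimensions: 1, 1, 2, 3, 3

Working: There are 5 irreducibles (= number of conjugacy classes). Their dimensions d_i satisfy sum d_i^2 = |G| = 24: 1 + 1 + 4 + 9 + 9 = 24.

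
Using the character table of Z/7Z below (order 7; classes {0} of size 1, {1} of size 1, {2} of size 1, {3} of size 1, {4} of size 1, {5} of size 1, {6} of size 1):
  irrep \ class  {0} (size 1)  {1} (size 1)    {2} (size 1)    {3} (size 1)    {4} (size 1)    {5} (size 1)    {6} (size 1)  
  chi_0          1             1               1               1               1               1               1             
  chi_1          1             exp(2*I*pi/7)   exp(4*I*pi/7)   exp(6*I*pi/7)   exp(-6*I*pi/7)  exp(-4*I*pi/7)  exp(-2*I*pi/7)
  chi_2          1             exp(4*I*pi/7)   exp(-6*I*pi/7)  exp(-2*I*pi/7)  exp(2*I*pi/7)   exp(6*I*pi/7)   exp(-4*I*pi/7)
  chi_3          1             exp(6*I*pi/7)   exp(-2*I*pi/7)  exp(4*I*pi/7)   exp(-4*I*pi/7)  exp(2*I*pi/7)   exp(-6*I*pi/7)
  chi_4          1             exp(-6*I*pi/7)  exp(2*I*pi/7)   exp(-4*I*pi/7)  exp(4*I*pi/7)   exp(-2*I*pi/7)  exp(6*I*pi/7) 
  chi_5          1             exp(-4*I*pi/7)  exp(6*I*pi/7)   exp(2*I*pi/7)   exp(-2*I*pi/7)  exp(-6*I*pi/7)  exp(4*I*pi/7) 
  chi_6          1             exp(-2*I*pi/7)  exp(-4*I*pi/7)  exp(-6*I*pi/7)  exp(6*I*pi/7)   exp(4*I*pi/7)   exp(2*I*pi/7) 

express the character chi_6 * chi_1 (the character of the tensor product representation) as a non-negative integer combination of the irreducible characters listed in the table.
chi_6 tensor chi_1 = chi_0 (all other irreducibles have multiplicity 0).

Details: The character of a tensor product is the pointwise product (chi_6 * chi_1)(C) = chi_6(C) * chi_1(C):
  {0}: (1)*(1), {1}: (exp(-2*I*pi/7))*(exp(2*I*pi/7)), {2}: (exp(-4*I*pi/7))*(exp(4*I*pi/7)), {3}: (exp(-6*I*pi/7))*(exp(6*I*pi/7)), {4}: (exp(6*I*pi/7))*(exp(-6*I*pi/7)), {5}: (exp(4*I*pi/7))*(exp(-4*I*pi/7)), {6}: (exp(2*I*pi/7))*(exp(-2*I*pi/7))
so (chi_6 * chi_1) takes values
  {0} -> 1, {1} -> 1, {2} -> 1, {3} -> 1, {4} -> 1, {5} -> 1, {6} -> 1.
Now take the inner product of this character with each irreducible chi from the table, <chi_6*chi_1, chi> = (1/7) sum_C |C| (chi_6*chi_1)(C) conj(chi(C)):
  <chi_6*chi_1, chi_0> = (1/7)[1*(1)*conj(1) + 1*(1)*conj(1) + 1*(1)*conj(1) + 1*(1)*conj(1) + 1*(1)*conj(1) + 1*(1)*conj(1) + 1*(1)*conj(1)]
      = (1/7)[(1) + (1) + (1) + (1) + (1) + (1) + (1)] = 7/7 = 1
  <chi_6*chi_1, chi_1> = (1/7)[1*(1)*conj(1) + 1*(1)*conj(exp(2*I*pi/7)) + 1*(1)*conj(exp(4*I*pi/7)) + 1*(1)*conj(exp(6*I*pi/7)) + 1*(1)*conj(exp(-6*I*pi/7)) + 1*(1)*conj(exp(-4*I*pi/7)) + 1*(1)*conj(exp(-2*I*pi/7))]
      = (1/7)[(1) + (exp(-2*I*pi/7)) + (exp(-4*I*pi/7)) + (exp(-6*I*pi/7)) + (exp(6*I*pi/7)) + (exp(4*I*pi/7)) + (exp(2*I*pi/7))] = 0/7 = 0
  <chi_6*chi_1, chi_2> = (1/7)[1*(1)*conj(1) + 1*(1)*conj(exp(4*I*pi/7)) + 1*(1)*conj(exp(-6*I*pi/7)) + 1*(1)*conj(exp(-2*I*pi/7)) + 1*(1)*conj(exp(2*I*pi/7)) + 1*(1)*conj(exp(6*I*pi/7)) + 1*(1)*conj(exp(-4*I*pi/7))]
      = (1/7)[(1) + (exp(-4*I*pi/7)) + (exp(6*I*pi/7)) + (exp(2*I*pi/7)) + (exp(-2*I*pi/7)) + (exp(-6*I*pi/7)) + (exp(4*I*pi/7))] = 0/7 = 0
  <chi_6*chi_1, chi_3> = (1/7)[1*(1)*conj(1) + 1*(1)*conj(exp(6*I*pi/7)) + 1*(1)*conj(exp(-2*I*pi/7)) + 1*(1)*conj(exp(4*I*pi/7)) + 1*(1)*conj(exp(-4*I*pi/7)) + 1*(1)*conj(exp(2*I*pi/7)) + 1*(1)*conj(exp(-6*I*pi/7))]
      = (1/7)[(1) + (exp(-6*I*pi/7)) + (exp(2*I*pi/7)) + (exp(-4*I*pi/7)) + (exp(4*I*pi/7)) + (exp(-2*I*pi/7)) + (exp(6*I*pi/7))] = 0/7 = 0
  <chi_6*chi_1, chi_4> = (1/7)[1*(1)*conj(1) + 1*(1)*conj(exp(-6*I*pi/7)) + 1*(1)*conj(exp(2*I*pi/7)) + 1*(1)*conj(exp(-4*I*pi/7)) + 1*(1)*conj(exp(4*I*pi/7)) + 1*(1)*conj(exp(-2*I*pi/7)) + 1*(1)*conj(exp(6*I*pi/7))]
      = (1/7)[(1) + (exp(6*I*pi/7)) + (exp(-2*I*pi/7)) + (exp(4*I*pi/7)) + (exp(-4*I*pi/7)) + (exp(2*I*pi/7)) + (exp(-6*I*pi/7))] = 0/7 = 0
  <chi_6*chi_1, chi_5> = (1/7)[1*(1)*conj(1) + 1*(1)*conj(exp(-4*I*pi/7)) + 1*(1)*conj(exp(6*I*pi/7)) + 1*(1)*conj(exp(2*I*pi/7)) + 1*(1)*conj(exp(-2*I*pi/7)) + 1*(1)*conj(exp(-6*I*pi/7)) + 1*(1)*conj(exp(4*I*pi/7))]
      = (1/7)[(1) + (exp(4*I*pi/7)) + (exp(-6*I*pi/7)) + (exp(-2*I*pi/7)) + (exp(2*I*pi/7)) + (exp(6*I*pi/7)) + (exp(-4*I*pi/7))] = 0/7 = 0
  <chi_6*chi_1, chi_6> = (1/7)[1*(1)*conj(1) + 1*(1)*conj(exp(-2*I*pi/7)) + 1*(1)*conj(exp(-4*I*pi/7)) + 1*(1)*conj(exp(-6*I*pi/7)) + 1*(1)*conj(exp(6*I*pi/7)) + 1*(1)*conj(exp(4*I*pi/7)) + 1*(1)*conj(exp(2*I*pi/7))]
      = (1/7)[(1) + (exp(2*I*pi/7)) + (exp(4*I*pi/7)) + (exp(6*I*pi/7)) + (exp(-6*I*pi/7)) + (exp(-4*I*pi/7)) + (exp(-2*I*pi/7))] = 0/7 = 0
(Exp terms are combined using exp(i*s)*conj(exp(i*t)) = exp(i*(s-t)), and sums of them are collapsed using the identity that for every m > 1 the m distinct m-th roots of unity sum to 0, e.g. 1 + exp(2*I*pi/3) + exp(-2*I*pi/3) = 0.)
Hence the multiplicities are chi_0: 1. Dimension check: dim(chi_6)*dim(chi_1) = 1*1 = 1 and sum (mult * dim) = 1*1 = 1.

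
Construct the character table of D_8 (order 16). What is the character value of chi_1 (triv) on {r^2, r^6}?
Conjugacy classes: {e} of size 1, {r^4} of size 1, {r^1, r^7} of size 2, {r^2, r^6} of size 2, {r^3, r^5} of size 2, {s, sr^2, ...} of size 4, {sr, sr^3, ...} of size 4.
Character table:
  irrep \ class              {e} (size 1)  {r^4} (size 1)  {r^1, r^7} (size 2)  {r^2, r^6} (size 2)  {r^3, r^5} (size 2)  {s, sr^2, ...} (size 4)  {sr, sr^3, ...} (size 4)
  chi_1 (triv)               1             1               1                    1                    1                    1                        1                       
  chi_2 (sign: r->1, s->-1)  1             1               1                    1                    1                    -1                       -1                      
  chi_3 (r->-1, s->1)        1             1               -1                   1                    -1                   1                        -1                      
  chi_4 (r->-1, s->-1)       1             1               -1                   1                    -1                   -1                       1                       
  chi_5 (2d, j=1)            2             -2              sqrt(2)              0                    -sqrt(2)             0                        0                       
  chi_6 (2d, j=2)            2             2               0                    -2                   0                    0                        0                       
  chi_7 (2d, j=3)            2             -2              -sqrt(2)             0                    sqrt(2)              0                        0                       

Spot check: chi_1 (triv) on {r^2, r^6} = 1.

Explanation: D_8 has order 2*8 = 16 with 7 conjugacy classes, hence 7 irreducibles. Sum of squared dims 1 + 1 + 1 + 1 + 4 + 4 + 4 = 16 = |G|. Linear characters come from the abelianisation; the 2-dimensional irreps have character r^k -> 2*cos(2*pi*j*k/8), reflections -> 0.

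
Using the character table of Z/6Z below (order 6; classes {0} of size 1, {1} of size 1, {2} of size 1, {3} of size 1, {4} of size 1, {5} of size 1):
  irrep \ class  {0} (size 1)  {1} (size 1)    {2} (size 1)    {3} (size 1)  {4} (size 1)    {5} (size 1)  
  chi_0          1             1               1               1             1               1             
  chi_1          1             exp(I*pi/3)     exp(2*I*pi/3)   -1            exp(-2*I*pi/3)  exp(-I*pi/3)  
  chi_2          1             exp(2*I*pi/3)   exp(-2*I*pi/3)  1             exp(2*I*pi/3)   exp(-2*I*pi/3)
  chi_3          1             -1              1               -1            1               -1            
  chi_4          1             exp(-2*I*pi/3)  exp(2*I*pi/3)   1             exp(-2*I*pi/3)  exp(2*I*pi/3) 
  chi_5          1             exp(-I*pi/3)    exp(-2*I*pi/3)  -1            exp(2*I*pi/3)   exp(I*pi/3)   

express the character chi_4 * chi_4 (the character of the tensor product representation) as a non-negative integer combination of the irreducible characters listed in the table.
chi_4 tensor chi_4 = chi_2 (all other irreducibles have multiplicity 0).

Reasoning: The character of a tensor product is the pointwise product (chi_4 * chi_4)(C) = chi_4(C) * chi_4(C):
  {0}: (1)*(1), {1}: (exp(-2*I*pi/3))*(exp(-2*I*pi/3)), {2}: (exp(2*I*pi/3))*(exp(2*I*pi/3)), {3}: (1)*(1), {4}: (exp(-2*I*pi/3))*(exp(-2*I*pi/3)), {5}: (exp(2*I*pi/3))*(exp(2*I*pi/3))
so (chi_4 * chi_4) takes values
  {0} -> 1, {1} -> exp(2*I*pi/3), {2} -> exp(-2*I*pi/3), {3} -> 1, {4} -> exp(2*I*pi/3), {5} -> exp(-2*I*pi/3).
Now take the inner product of this character with each irreducible chi from the table, <chi_4*chi_4, chi> = (1/6) sum_C |C| (chi_4*chi_4)(C) conj(chi(C)):
  <chi_4*chi_4, chi_0> = (1/6)[1*(1)*conj(1) + 1*(exp(2*I*pi/3))*conj(1) + 1*(exp(-2*I*pi/3))*conj(1) + 1*(1)*conj(1) + 1*(exp(2*I*pi/3))*conj(1) + 1*(exp(-2*I*pi/3))*conj(1)]
      = (1/6)[(1) + (exp(2*I*pi/3)) + (exp(-2*I*pi/3)) + (1) + (exp(2*I*pi/3)) + (exp(-2*I*pi/3))] = 0/6 = 0
  <chi_4*chi_4, chi_1> = (1/6)[1*(1)*conj(1) + 1*(exp(2*I*pi/3))*conj(exp(I*pi/3)) + 1*(exp(-2*I*pi/3))*conj(exp(2*I*pi/3)) + 1*(1)*conj(-1) + 1*(exp(2*I*pi/3))*conj(exp(-2*I*pi/3)) + 1*(exp(-2*I*pi/3))*conj(exp(-I*pi/3))]
      = (1/6)[(1) + (exp(I*pi/3)) + (exp(2*I*pi/3)) + (-1) + (exp(-2*I*pi/3)) + (exp(-I*pi/3))] = 0/6 = 0
  <chi_4*chi_4, chi_2> = (1/6)[1*(1)*conj(1) + 1*(exp(2*I*pi/3))*conj(exp(2*I*pi/3)) + 1*(exp(-2*I*pi/3))*conj(exp(-2*I*pi/3)) + 1*(1)*conj(1) + 1*(exp(2*I*pi/3))*conj(exp(2*I*pi/3)) + 1*(exp(-2*I*pi/3))*conj(exp(-2*I*pi/3))]
      = (1/6)[(1) + (1) + (1) + (1) + (1) + (1)] = 6/6 = 1
  <chi_4*chi_4, chi_3> = (1/6)[1*(1)*conj(1) + 1*(exp(2*I*pi/3))*conj(-1) + 1*(exp(-2*I*pi/3))*conj(1) + 1*(1)*conj(-1) + 1*(exp(2*I*pi/3))*conj(1) + 1*(exp(-2*I*pi/3))*conj(-1)]
      = (1/6)[(1) + (-exp(2*I*pi/3)) + (exp(-2*I*pi/3)) + (-1) + (exp(2*I*pi/3)) + (-exp(-2*I*pi/3))] = 0/6 = 0
  <chi_4*chi_4, chi_4> = (1/6)[1*(1)*conj(1) + 1*(exp(2*I*pi/3))*conj(exp(-2*I*pi/3)) + 1*(exp(-2*I*pi/3))*conj(exp(2*I*pi/3)) + 1*(1)*conj(1) + 1*(exp(2*I*pi/3))*conj(exp(-2*I*pi/3)) + 1*(exp(-2*I*pi/3))*conj(exp(2*I*pi/3))]
      = (1/6)[(1) + (exp(-2*I*pi/3)) + (exp(2*I*pi/3)) + (1) + (exp(-2*I*pi/3)) + (exp(2*I*pi/3))] = 0/6 = 0
  <chi_4*chi_4, chi_5> = (1/6)[1*(1)*conj(1) + 1*(exp(2*I*pi/3))*conj(exp(-I*pi/3)) + 1*(exp(-2*I*pi/3))*conj(exp(-2*I*pi/3)) + 1*(1)*conj(-1) + 1*(exp(2*I*pi/3))*conj(exp(2*I*pi/3)) + 1*(exp(-2*I*pi/3))*conj(exp(I*pi/3))]
      = (1/6)[(1) + (-1) + (1) + (-1) + (1) + (-1)] = 0/6 = 0
(Exp terms are combined using exp(i*s)*conj(exp(i*t)) = exp(i*(s-t)), and sums of them are collapsed using the identity that for every m > 1 the m distinct m-th roots of unity sum to 0, e.g. 1 + exp(2*I*pi/3) + exp(-2*I*pi/3) = 0.)
Hence the multiplicities are chi_2: 1. Dimension check: dim(chi_4)*dim(chi_4) = 1*1 = 1 and sum (mult * dim) = 1*1 = 1.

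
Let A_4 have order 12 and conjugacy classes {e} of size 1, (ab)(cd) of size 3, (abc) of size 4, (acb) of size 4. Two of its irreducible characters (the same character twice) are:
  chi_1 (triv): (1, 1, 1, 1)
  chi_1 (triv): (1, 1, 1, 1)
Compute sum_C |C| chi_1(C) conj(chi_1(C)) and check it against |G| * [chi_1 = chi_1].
Sum = 12 = |G| = 12; so <chi_1, chi_1> = 1 (norm-1 confirms irreducibility).

Justification: Compute term by term over conjugacy classes (|C| * chi_1(C) * conj(chi_1(C))):
  1*(1)*conj(1) + 3*(1)*conj(1) + 4*(1)*conj(1) + 4*(1)*conj(1)
  = (1) + (3) + (4) + (4)
  = 12.
(Exp terms are combined using exp(i*s)*conj(exp(i*t)) = exp(i*(s-t)), and sums of them are collapsed using the identity that for every m > 1 the m distinct m-th roots of unity sum to 0, e.g. 1 + exp(2*I*pi/3) + exp(-2*I*pi/3) = 0.)
Dividing by |G| = 12 gives 12/12 = 1, matching the row-orthogonality relation <chi_1, chi_1> = [chi_1 = chi_1].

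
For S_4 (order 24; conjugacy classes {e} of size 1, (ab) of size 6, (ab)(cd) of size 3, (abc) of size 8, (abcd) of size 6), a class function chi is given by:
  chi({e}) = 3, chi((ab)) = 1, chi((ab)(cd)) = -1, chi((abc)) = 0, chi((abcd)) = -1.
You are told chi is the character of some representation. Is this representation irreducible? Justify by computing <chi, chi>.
Irreducible: <chi, chi> = 1.

Justification: <chi, chi> = (1/|G|) sum_C |C| * |chi(C)|^2 = (1/24)[1*|3|^2 + 6*|1|^2 + 3*|-1|^2 + 8*|0|^2 + 6*|-1|^2]
  = (1/24)[(9) + (6) + (3) + (0) + (6)] = 24/24 = 1.
A character is irreducible iff <chi, chi> = 1, so this representation is irreducible.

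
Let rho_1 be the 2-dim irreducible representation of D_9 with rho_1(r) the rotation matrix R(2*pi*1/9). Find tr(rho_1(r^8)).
chi_{rho_1}(r^8) = 2*cos(2*pi*1*8/9) = 2*cos(2*pi/9)

rho_1(r^8) is rotation by angle 2*pi*1*8/9, whose trace is 2*cos(2*pi*1*8/9) = 2*cos(2*pi/9).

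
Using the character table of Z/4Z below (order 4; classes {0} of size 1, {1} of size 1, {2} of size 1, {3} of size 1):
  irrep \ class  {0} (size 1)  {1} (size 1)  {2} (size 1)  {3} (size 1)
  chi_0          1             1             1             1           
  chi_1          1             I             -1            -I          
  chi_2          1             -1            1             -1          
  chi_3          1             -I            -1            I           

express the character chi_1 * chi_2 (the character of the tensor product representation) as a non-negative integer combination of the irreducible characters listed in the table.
chi_1 tensor chi_2 = chi_3 (all other irreducibles have multiplicity 0).

Explanation: The character of a tensor product is the pointwise product (chi_1 * chi_2)(C) = chi_1(C) * chi_2(C):
  {0}: (1)*(1), {1}: (I)*(-1), {2}: (-1)*(1), {3}: (-I)*(-1)
so (chi_1 * chi_2) takes values
  {0} -> 1, {1} -> -I, {2} -> -1, {3} -> I.
Now take the inner product of this character with each irreducible chi from the table, <chi_1*chi_2, chi> = (1/4) sum_C |C| (chi_1*chi_2)(C) conj(chi(C)):
  <chi_1*chi_2, chi_0> = (1/4)[1*(1)*conj(1) + 1*(-I)*conj(1) + 1*(-1)*conj(1) + 1*(I)*conj(1)]
      = (1/4)[(1) + (-I) + (-1) + (I)] = 0/4 = 0
  <chi_1*chi_2, chi_1> = (1/4)[1*(1)*conj(1) + 1*(-I)*conj(I) + 1*(-1)*conj(-1) + 1*(I)*conj(-I)]
      = (1/4)[(1) + (-1) + (1) + (-1)] = 0/4 = 0
  <chi_1*chi_2, chi_2> = (1/4)[1*(1)*conj(1) + 1*(-I)*conj(-1) + 1*(-1)*conj(1) + 1*(I)*conj(-1)]
      = (1/4)[(1) + (I) + (-1) + (-I)] = 0/4 = 0
  <chi_1*chi_2, chi_3> = (1/4)[1*(1)*conj(1) + 1*(-I)*conj(-I) + 1*(-1)*conj(-1) + 1*(I)*conj(I)]
      = (1/4)[(1) + (1) + (1) + (1)] = 4/4 = 1
(Exp terms are combined using exp(i*s)*conj(exp(i*t)) = exp(i*(s-t)), and sums of them are collapsed using the identity that for every m > 1 the m distinct m-th roots of unity sum to 0, e.g. 1 + exp(2*I*pi/3) + exp(-2*I*pi/3) = 0.)
Hence the multiplicities are chi_3: 1. Dimension check: dim(chi_1)*dim(chi_2) = 1*1 = 1 and sum (mult * dim) = 1*1 = 1.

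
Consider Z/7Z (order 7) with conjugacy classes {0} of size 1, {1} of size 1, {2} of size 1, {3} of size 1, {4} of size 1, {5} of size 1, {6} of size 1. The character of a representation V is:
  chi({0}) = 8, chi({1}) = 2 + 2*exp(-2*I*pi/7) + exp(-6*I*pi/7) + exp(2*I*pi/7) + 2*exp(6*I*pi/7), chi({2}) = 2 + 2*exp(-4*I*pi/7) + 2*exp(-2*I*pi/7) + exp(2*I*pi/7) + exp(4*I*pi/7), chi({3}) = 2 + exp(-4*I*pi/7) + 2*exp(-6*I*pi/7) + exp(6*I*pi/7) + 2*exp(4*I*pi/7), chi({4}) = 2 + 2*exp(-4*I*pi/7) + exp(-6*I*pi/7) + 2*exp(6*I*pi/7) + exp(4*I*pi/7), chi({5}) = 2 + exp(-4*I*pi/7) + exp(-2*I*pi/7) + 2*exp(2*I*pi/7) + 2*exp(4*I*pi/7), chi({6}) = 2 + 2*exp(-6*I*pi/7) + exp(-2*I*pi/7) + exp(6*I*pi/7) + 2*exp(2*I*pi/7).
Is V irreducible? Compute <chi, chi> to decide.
Not irreducible (reducible): <chi, chi> = 14 > 1.

Derivation: <chi, chi> = (1/|G|) sum_C |C| * |chi(C)|^2 = (1/7)[1*|8|^2 + 1*|2 + 2*exp(-2*I*pi/7) + exp(-6*I*pi/7) + exp(2*I*pi/7) + 2*exp(6*I*pi/7)|^2 + 1*|2 + 2*exp(-4*I*pi/7) + 2*exp(-2*I*pi/7) + exp(2*I*pi/7) + exp(4*I*pi/7)|^2 + 1*|2 + exp(-4*I*pi/7) + 2*exp(-6*I*pi/7) + exp(6*I*pi/7) + 2*exp(4*I*pi/7)|^2 + 1*|2 + 2*exp(-4*I*pi/7) + exp(-6*I*pi/7) + 2*exp(6*I*pi/7) + exp(4*I*pi/7)|^2 + 1*|2 + exp(-4*I*pi/7) + exp(-2*I*pi/7) + 2*exp(2*I*pi/7) + 2*exp(4*I*pi/7)|^2 + 1*|2 + 2*exp(-6*I*pi/7) + exp(-2*I*pi/7) + exp(6*I*pi/7) + 2*exp(2*I*pi/7)|^2]
  = (1/7)[(64) + (14 + 8*exp(-2*I*pi/7) + 6*exp(-4*I*pi/7) + 11*exp(-6*I*pi/7) + 11*exp(6*I*pi/7) + 6*exp(4*I*pi/7) + 8*exp(2*I*pi/7)) + (14 + 11*exp(-2*I*pi/7) + 8*exp(-4*I*pi/7) + 6*exp(-6*I*pi/7) + 6*exp(6*I*pi/7) + 8*exp(4*I*pi/7) + 11*exp(2*I*pi/7)) + (14 + 11*exp(-4*I*pi/7) + 6*exp(-2*I*pi/7) + 8*exp(-6*I*pi/7) + 8*exp(6*I*pi/7) + 6*exp(2*I*pi/7) + 11*exp(4*I*pi/7)) + (14 + 11*exp(-4*I*pi/7) + 6*exp(-2*I*pi/7) + 8*exp(-6*I*pi/7) + 8*exp(6*I*pi/7) + 6*exp(2*I*pi/7) + 11*exp(4*I*pi/7)) + (14 + 11*exp(-2*I*pi/7) + 8*exp(-4*I*pi/7) + 6*exp(-6*I*pi/7) + 6*exp(6*I*pi/7) + 8*exp(4*I*pi/7) + 11*exp(2*I*pi/7)) + (14 + 8*exp(-2*I*pi/7) + 6*exp(-4*I*pi/7) + 11*exp(-6*I*pi/7) + 11*exp(6*I*pi/7) + 6*exp(4*I*pi/7) + 8*exp(2*I*pi/7))] = 98/7 = 14.
(Exp terms are combined using exp(i*s)*conj(exp(i*t)) = exp(i*(s-t)), and sums of them are collapsed using the identity that for every m > 1 the m distinct m-th roots of unity sum to 0, e.g. 1 + exp(2*I*pi/3) + exp(-2*I*pi/3) = 0.)
A character is irreducible iff <chi, chi> = 1, so this representation is reducible.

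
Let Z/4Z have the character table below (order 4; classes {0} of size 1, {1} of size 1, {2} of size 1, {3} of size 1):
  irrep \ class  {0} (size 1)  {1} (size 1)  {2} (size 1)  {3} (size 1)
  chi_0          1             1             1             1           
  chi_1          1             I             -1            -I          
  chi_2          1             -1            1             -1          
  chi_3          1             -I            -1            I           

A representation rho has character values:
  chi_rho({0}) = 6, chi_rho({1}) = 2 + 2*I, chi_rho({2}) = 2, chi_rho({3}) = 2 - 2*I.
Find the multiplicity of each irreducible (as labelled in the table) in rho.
Multiplicities: chi_0: 3, chi_1: 2, chi_2: 1, chi_3: 0.

Working: Use <chi_rho, chi> = (1/|G|) sum_C |C| * chi_rho(C) * conj(chi(C)) with |G| = 4 for each irreducible chi in the table:
  <chi_rho, chi_0> = (1/4)[1*(6)*conj(1) + 1*(2 + 2*I)*conj(1) + 1*(2)*conj(1) + 1*(2 - 2*I)*conj(1)]
      = (1/4)[(6) + (2 + 2*I) + (2) + (2 - 2*I)] = 12/4 = 3
  <chi_rho, chi_1> = (1/4)[1*(6)*conj(1) + 1*(2 + 2*I)*conj(I) + 1*(2)*conj(-1) + 1*(2 - 2*I)*conj(-I)]
      = (1/4)[(6) + (2 - 2*I) + (-2) + (2 + 2*I)] = 8/4 = 2
  <chi_rho, chi_2> = (1/4)[1*(6)*conj(1) + 1*(2 + 2*I)*conj(-1) + 1*(2)*conj(1) + 1*(2 - 2*I)*conj(-1)]
      = (1/4)[(6) + (-2 - 2*I) + (2) + (-2 + 2*I)] = 4/4 = 1
  <chi_rho, chi_3> = (1/4)[1*(6)*conj(1) + 1*(2 + 2*I)*conj(-I) + 1*(2)*conj(-1) + 1*(2 - 2*I)*conj(I)]
      = (1/4)[(6) + (-2 + 2*I) + (-2) + (-2 - 2*I)] = 0/4 = 0
(Exp terms are combined using exp(i*s)*conj(exp(i*t)) = exp(i*(s-t)), and sums of them are collapsed using the identity that for every m > 1 the m distinct m-th roots of unity sum to 0, e.g. 1 + exp(2*I*pi/3) + exp(-2*I*pi/3) = 0.)
Dimension check: dim(rho) = sum (mult * dim) = 3*1 + 2*1 + 1*1 + 0*1 = 6 = chi_rho(e) = 6.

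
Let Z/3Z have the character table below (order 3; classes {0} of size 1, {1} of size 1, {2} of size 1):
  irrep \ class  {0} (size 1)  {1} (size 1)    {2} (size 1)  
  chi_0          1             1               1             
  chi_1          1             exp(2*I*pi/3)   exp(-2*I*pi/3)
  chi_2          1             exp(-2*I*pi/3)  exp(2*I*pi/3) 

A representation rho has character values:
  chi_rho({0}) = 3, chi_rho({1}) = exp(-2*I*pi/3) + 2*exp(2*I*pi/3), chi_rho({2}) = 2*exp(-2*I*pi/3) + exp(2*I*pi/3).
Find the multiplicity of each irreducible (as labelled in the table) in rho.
Multiplicities: chi_0: 0, chi_1: 2, chi_2: 1.

Why: Use <chi_rho, chi> = (1/|G|) sum_C |C| * chi_rho(C) * conj(chi(C)) with |G| = 3 for each irreducible chi in the table:
  <chi_rho, chi_0> = (1/3)[1*(3)*conj(1) + 1*(exp(-2*I*pi/3) + 2*exp(2*I*pi/3))*conj(1) + 1*(2*exp(-2*I*pi/3) + exp(2*I*pi/3))*conj(1)]
      = (1/3)[(3) + (exp(-2*I*pi/3) + 2*exp(2*I*pi/3)) + (2*exp(-2*I*pi/3) + exp(2*I*pi/3))] = 0/3 = 0
  <chi_rho, chi_1> = (1/3)[1*(3)*conj(1) + 1*(exp(-2*I*pi/3) + 2*exp(2*I*pi/3))*conj(exp(2*I*pi/3)) + 1*(2*exp(-2*I*pi/3) + exp(2*I*pi/3))*conj(exp(-2*I*pi/3))]
      = (1/3)[(3) + (2 + exp(2*I*pi/3)) + (2 + exp(-2*I*pi/3))] = 6/3 = 2
  <chi_rho, chi_2> = (1/3)[1*(3)*conj(1) + 1*(exp(-2*I*pi/3) + 2*exp(2*I*pi/3))*conj(exp(-2*I*pi/3)) + 1*(2*exp(-2*I*pi/3) + exp(2*I*pi/3))*conj(exp(2*I*pi/3))]
      = (1/3)[(3) + (1 + 2*exp(-2*I*pi/3)) + (1 + 2*exp(2*I*pi/3))] = 3/3 = 1
(Exp terms are combined using exp(i*s)*conj(exp(i*t)) = exp(i*(s-t)), and sums of them are collapsed using the identity that for every m > 1 the m distinct m-th roots of unity sum to 0, e.g. 1 + exp(2*I*pi/3) + exp(-2*I*pi/3) = 0.)
Dimension check: dim(rho) = sum (mult * dim) = 0*1 + 2*1 + 1*1 = 3 = chi_rho(e) = 3.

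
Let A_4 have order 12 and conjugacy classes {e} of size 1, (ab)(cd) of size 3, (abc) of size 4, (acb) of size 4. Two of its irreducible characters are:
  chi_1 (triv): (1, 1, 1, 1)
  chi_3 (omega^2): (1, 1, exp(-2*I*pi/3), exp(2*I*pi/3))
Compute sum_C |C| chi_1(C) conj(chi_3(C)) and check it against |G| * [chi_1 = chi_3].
Sum = 0; so <chi_1, chi_3> = 0 (distinct irreducibles are orthogonal).

Derivation: Compute term by term over conjugacy classes (|C| * chi_1(C) * conj(chi_3(C))):
  1*(1)*conj(1) + 3*(1)*conj(1) + 4*(1)*conj(exp(-2*I*pi/3)) + 4*(1)*conj(exp(2*I*pi/3))
  = (1) + (3) + (4*exp(2*I*pi/3)) + (4*exp(-2*I*pi/3))
  = 0.
(Exp terms are combined using exp(i*s)*conj(exp(i*t)) = exp(i*(s-t)), and sums of them are collapsed using the identity that for every m > 1 the m distinct m-th roots of unity sum to 0, e.g. 1 + exp(2*I*pi/3) + exp(-2*I*pi/3) = 0.)
Dividing by |G| = 12 gives 0/12 = 0, matching the row-orthogonality relation <chi_1, chi_3> = [chi_1 = chi_3].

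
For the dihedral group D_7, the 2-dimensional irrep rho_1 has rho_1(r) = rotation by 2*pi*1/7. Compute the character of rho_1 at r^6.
chi_{rho_1}(r^6) = 2*cos(2*pi*1*6/7) = 2*cos(2*pi/7)

Working: rho_1(r^6) is rotation by angle 2*pi*1*6/7, whose trace is 2*cos(2*pi*1*6/7) = 2*cos(2*pi/7).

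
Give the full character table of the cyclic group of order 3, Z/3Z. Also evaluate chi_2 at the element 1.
Character table of Z/3Z (irreps indexed chi_0,...,chi_2 with chi_k(m) = zeta_3^(k*m), zeta_3 = exp(2*pi*i/3)):
  irrep \ class  {0} (size 1)  {1} (size 1)    {2} (size 1)  
  chi_0          1             1               1             
  chi_1          1             exp(2*I*pi/3)   exp(-2*I*pi/3)
  chi_2          1             exp(-2*I*pi/3)  exp(2*I*pi/3) 

Spot check: chi_2(1) = zeta_3^(2*1) = zeta_3^2 = exp(-2*I*pi/3).

Working: Z/3Z is abelian, so all 3 irreducible complex representations are 1-dimensional. They are given by chi_k(m) = zeta_3^(k*m) for k = 0,...,2. Row orthogonality: sum_m chi_k(m) conj(chi_l(m)) = 3 * [k = l].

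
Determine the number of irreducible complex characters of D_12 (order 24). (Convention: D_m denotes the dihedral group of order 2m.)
9

Argument: The number of irreducible complex representations of a finite group equals its number of conjugacy classes. D_12 has 9 conjugacy classes (n/2 + 3 for n even), so D_12 (order 24) has exactly 9 irreducible complex representations.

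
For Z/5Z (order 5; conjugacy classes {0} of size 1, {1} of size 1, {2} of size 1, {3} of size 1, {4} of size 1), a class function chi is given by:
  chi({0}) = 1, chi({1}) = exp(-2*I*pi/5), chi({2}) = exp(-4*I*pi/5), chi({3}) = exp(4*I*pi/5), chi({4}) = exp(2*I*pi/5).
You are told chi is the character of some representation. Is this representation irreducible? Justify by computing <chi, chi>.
Irreducible: <chi, chi> = 1.

Working: <chi, chi> = (1/|G|) sum_C |C| * |chi(C)|^2 = (1/5)[1*|1|^2 + 1*|exp(-2*I*pi/5)|^2 + 1*|exp(-4*I*pi/5)|^2 + 1*|exp(4*I*pi/5)|^2 + 1*|exp(2*I*pi/5)|^2]
  = (1/5)[(1) + (1) + (1) + (1) + (1)] = 5/5 = 1.
(Exp terms are combined using exp(i*s)*conj(exp(i*t)) = exp(i*(s-t)), and sums of them are collapsed using the identity that for every m > 1 the m distinct m-th roots of unity sum to 0, e.g. 1 + exp(2*I*pi/3) + exp(-2*I*pi/3) = 0.)
A character is irreducible iff <chi, chi> = 1, so this representation is irreducible.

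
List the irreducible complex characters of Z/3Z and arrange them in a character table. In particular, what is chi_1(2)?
Character table of Z/3Z (irreps indexed chi_0,...,chi_2 with chi_k(m) = zeta_3^(k*m), zeta_3 = exp(2*pi*i/3)):
  irrep \ class  {0} (size 1)  {1} (size 1)    {2} (size 1)  
  chi_0          1             1               1             
  chi_1          1             exp(2*I*pi/3)   exp(-2*I*pi/3)
  chi_2          1             exp(-2*I*pi/3)  exp(2*I*pi/3) 

Spot check: chi_1(2) = zeta_3^(1*2) = zeta_3^2 = exp(-2*I*pi/3).

Argument: Z/3Z is abelian, so all 3 irreducible complex representations are 1-dimensional. They are given by chi_k(m) = zeta_3^(k*m) for k = 0,...,2. Row orthogonality: sum_m chi_k(m) conj(chi_l(m)) = 3 * [k = l].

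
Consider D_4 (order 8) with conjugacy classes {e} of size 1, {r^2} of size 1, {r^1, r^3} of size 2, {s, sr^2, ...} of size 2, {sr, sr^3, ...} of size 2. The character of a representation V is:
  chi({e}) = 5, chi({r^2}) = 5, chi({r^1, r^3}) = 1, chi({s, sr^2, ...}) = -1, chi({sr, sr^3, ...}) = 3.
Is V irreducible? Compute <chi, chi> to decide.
Not irreducible (reducible): <chi, chi> = 9 > 1.

Derivation: <chi, chi> = (1/|G|) sum_C |C| * |chi(C)|^2 = (1/8)[1*|5|^2 + 1*|5|^2 + 2*|1|^2 + 2*|-1|^2 + 2*|3|^2]
  = (1/8)[(25) + (25) + (2) + (2) + (18)] = 72/8 = 9.
A character is irreducible iff <chi, chi> = 1, so this representation is reducible.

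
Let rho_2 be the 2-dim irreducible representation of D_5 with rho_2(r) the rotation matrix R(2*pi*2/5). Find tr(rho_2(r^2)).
chi_{rho_2}(r^2) = 2*cos(2*pi*2*2/5) = -1/2 + sqrt(5)/2

Solution. rho_2(r^2) is rotation by angle 2*pi*2*2/5, whose trace is 2*cos(2*pi*2*2/5) = -1/2 + sqrt(5)/2.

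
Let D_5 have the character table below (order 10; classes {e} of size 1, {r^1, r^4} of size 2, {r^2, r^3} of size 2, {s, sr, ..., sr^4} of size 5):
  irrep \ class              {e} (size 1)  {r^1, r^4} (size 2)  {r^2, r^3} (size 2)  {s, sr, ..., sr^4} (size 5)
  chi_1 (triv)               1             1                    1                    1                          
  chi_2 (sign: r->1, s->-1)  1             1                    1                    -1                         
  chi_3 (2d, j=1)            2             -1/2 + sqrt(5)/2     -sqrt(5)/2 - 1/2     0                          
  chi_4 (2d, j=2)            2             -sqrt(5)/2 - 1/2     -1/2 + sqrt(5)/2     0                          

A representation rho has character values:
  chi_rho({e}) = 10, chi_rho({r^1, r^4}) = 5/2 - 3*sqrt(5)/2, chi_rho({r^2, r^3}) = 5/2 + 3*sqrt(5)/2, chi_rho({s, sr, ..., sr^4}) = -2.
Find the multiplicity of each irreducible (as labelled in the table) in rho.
Multiplicities: chi_1: 1, chi_2: 3, chi_3: 0, chi_4: 3.

Argument: Use <chi_rho, chi> = (1/|G|) sum_C |C| * chi_rho(C) * conj(chi(C)) with |G| = 10 for each irreducible chi in the table:
  <chi_rho, chi_1> = (1/10)[1*(10)*conj(1) + 2*(5/2 - 3*sqrt(5)/2)*conj(1) + 2*(5/2 + 3*sqrt(5)/2)*conj(1) + 5*(-2)*conj(1)]
      = (1/10)[(10) + (5 - 3*sqrt(5)) + (5 + 3*sqrt(5)) + (-10)] = 10/10 = 1
  <chi_rho, chi_2> = (1/10)[1*(10)*conj(1) + 2*(5/2 - 3*sqrt(5)/2)*conj(1) + 2*(5/2 + 3*sqrt(5)/2)*conj(1) + 5*(-2)*conj(-1)]
      = (1/10)[(10) + (5 - 3*sqrt(5)) + (5 + 3*sqrt(5)) + (10)] = 30/10 = 3
  <chi_rho, chi_3> = (1/10)[1*(10)*conj(2) + 2*(5/2 - 3*sqrt(5)/2)*conj(-1/2 + sqrt(5)/2) + 2*(5/2 + 3*sqrt(5)/2)*conj(-sqrt(5)/2 - 1/2) + 5*(-2)*conj(0)]
      = (1/10)[(20) + (-10 + 4*sqrt(5)) + (-10 - 4*sqrt(5)) + (0)] = 0/10 = 0
  <chi_rho, chi_4> = (1/10)[1*(10)*conj(2) + 2*(5/2 - 3*sqrt(5)/2)*conj(-sqrt(5)/2 - 1/2) + 2*(5/2 + 3*sqrt(5)/2)*conj(-1/2 + sqrt(5)/2) + 5*(-2)*conj(0)]
      = (1/10)[(20) + (5 - sqrt(5)) + (sqrt(5) + 5) + (0)] = 30/10 = 3
Dimension check: dim(rho) = sum (mult * dim) = 1*1 + 3*1 + 0*2 + 3*2 = 10 = chi_rho(e) = 10.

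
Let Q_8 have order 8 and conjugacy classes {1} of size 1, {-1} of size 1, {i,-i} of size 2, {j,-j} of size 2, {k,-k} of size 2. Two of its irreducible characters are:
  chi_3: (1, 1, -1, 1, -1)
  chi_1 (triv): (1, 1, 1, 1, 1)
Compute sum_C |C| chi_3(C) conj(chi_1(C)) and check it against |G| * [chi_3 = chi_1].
Sum = 0; so <chi_3, chi_1> = 0 (distinct irreducibles are orthogonal).

Details: Compute term by term over conjugacy classes (|C| * chi_3(C) * conj(chi_1(C))):
  1*(1)*conj(1) + 1*(1)*conj(1) + 2*(-1)*conj(1) + 2*(1)*conj(1) + 2*(-1)*conj(1)
  = (1) + (1) + (-2) + (2) + (-2)
  = 0.
Dividing by |G| = 8 gives 0/8 = 0, matching the row-orthogonality relation <chi_3, chi_1> = [chi_3 = chi_1].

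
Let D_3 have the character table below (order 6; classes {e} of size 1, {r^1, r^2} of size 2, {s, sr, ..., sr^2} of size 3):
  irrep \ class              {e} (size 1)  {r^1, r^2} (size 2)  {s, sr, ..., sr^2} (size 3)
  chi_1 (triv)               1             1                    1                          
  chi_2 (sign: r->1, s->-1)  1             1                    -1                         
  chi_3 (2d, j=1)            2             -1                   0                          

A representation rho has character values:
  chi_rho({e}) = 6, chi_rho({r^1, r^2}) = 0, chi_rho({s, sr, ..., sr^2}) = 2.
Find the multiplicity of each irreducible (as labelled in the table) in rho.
Multiplicities: chi_1: 2, chi_2: 0, chi_3: 2.

Derivation: Use <chi_rho, chi> = (1/|G|) sum_C |C| * chi_rho(C) * conj(chi(C)) with |G| = 6 for each irreducible chi in the table:
  <chi_rho, chi_1> = (1/6)[1*(6)*conj(1) + 2*(0)*conj(1) + 3*(2)*conj(1)]
      = (1/6)[(6) + (0) + (6)] = 12/6 = 2
  <chi_rho, chi_2> = (1/6)[1*(6)*conj(1) + 2*(0)*conj(1) + 3*(2)*conj(-1)]
      = (1/6)[(6) + (0) + (-6)] = 0/6 = 0
  <chi_rho, chi_3> = (1/6)[1*(6)*conj(2) + 2*(0)*conj(-1) + 3*(2)*conj(0)]
      = (1/6)[(12) + (0) + (0)] = 12/6 = 2
Dimension check: dim(rho) = sum (mult * dim) = 2*1 + 0*1 + 2*2 = 6 = chi_rho(e) = 6.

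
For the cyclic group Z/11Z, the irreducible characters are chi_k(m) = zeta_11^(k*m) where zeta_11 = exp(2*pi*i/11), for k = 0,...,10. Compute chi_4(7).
chi_4(7) = zeta_11^28 = exp(-10*I*pi/11)

Reasoning: chi_4(7) = zeta_11^(4*7) = zeta_11^28. Since zeta_11^11 = 1, this equals zeta_11^6 = exp(2*pi*i*6/11) = exp(-10*I*pi/11).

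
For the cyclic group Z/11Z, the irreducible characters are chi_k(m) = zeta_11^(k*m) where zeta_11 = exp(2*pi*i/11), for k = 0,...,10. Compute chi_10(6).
chi_10(6) = zeta_11^60 = exp(10*I*pi/11)

Argument: chi_10(6) = zeta_11^(10*6) = zeta_11^60. Since zeta_11^11 = 1, this equals zeta_11^5 = exp(2*pi*i*5/11) = exp(10*I*pi/11).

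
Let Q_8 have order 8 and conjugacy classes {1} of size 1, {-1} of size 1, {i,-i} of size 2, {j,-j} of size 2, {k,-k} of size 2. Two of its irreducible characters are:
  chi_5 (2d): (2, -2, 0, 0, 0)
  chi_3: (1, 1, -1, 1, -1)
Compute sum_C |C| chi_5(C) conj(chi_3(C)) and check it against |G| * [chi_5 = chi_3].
Sum = 0; so <chi_5, chi_3> = 0 (distinct irreducibles are orthogonal).

Reasoning: Compute term by term over conjugacy classes (|C| * chi_5(C) * conj(chi_3(C))):
  1*(2)*conj(1) + 1*(-2)*conj(1) + 2*(0)*conj(-1) + 2*(0)*conj(1) + 2*(0)*conj(-1)
  = (2) + (-2) + (0) + (0) + (0)
  = 0.
Dividing by |G| = 8 gives 0/8 = 0, matching the row-orthogonality relation <chi_5, chi_3> = [chi_5 = chi_3].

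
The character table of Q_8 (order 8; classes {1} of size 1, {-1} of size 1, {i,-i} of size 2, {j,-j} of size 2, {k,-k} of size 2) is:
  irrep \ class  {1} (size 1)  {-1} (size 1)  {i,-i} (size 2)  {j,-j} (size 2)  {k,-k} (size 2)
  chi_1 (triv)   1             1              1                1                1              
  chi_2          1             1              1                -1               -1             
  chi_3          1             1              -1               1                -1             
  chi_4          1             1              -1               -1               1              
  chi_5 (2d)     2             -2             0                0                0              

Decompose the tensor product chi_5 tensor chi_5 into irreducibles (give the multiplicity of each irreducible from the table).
chi_5 tensor chi_5 = chi_1 + chi_2 + chi_3 + chi_4 (all other irreducibles have multiplicity 0).

Reasoning: The character of a tensor product is the pointwise product (chi_5 * chi_5)(C) = chi_5(C) * chi_5(C):
  {1}: (2)*(2), {-1}: (-2)*(-2), {i,-i}: (0)*(0), {j,-j}: (0)*(0), {k,-k}: (0)*(0)
so (chi_5 * chi_5) takes values
  {1} -> 4, {-1} -> 4, {i,-i} -> 0, {j,-j} -> 0, {k,-k} -> 0.
Now take the inner product of this character with each irreducible chi from the table, <chi_5*chi_5, chi> = (1/8) sum_C |C| (chi_5*chi_5)(C) conj(chi(C)):
  <chi_5*chi_5, chi_1> = (1/8)[1*(4)*conj(1) + 1*(4)*conj(1) + 2*(0)*conj(1) + 2*(0)*conj(1) + 2*(0)*conj(1)]
      = (1/8)[(4) + (4) + (0) + (0) + (0)] = 8/8 = 1
  <chi_5*chi_5, chi_2> = (1/8)[1*(4)*conj(1) + 1*(4)*conj(1) + 2*(0)*conj(1) + 2*(0)*conj(-1) + 2*(0)*conj(-1)]
      = (1/8)[(4) + (4) + (0) + (0) + (0)] = 8/8 = 1
  <chi_5*chi_5, chi_3> = (1/8)[1*(4)*conj(1) + 1*(4)*conj(1) + 2*(0)*conj(-1) + 2*(0)*conj(1) + 2*(0)*conj(-1)]
      = (1/8)[(4) + (4) + (0) + (0) + (0)] = 8/8 = 1
  <chi_5*chi_5, chi_4> = (1/8)[1*(4)*conj(1) + 1*(4)*conj(1) + 2*(0)*conj(-1) + 2*(0)*conj(-1) + 2*(0)*conj(1)]
      = (1/8)[(4) + (4) + (0) + (0) + (0)] = 8/8 = 1
  <chi_5*chi_5, chi_5> = (1/8)[1*(4)*conj(2) + 1*(4)*conj(-2) + 2*(0)*conj(0) + 2*(0)*conj(0) + 2*(0)*conj(0)]
      = (1/8)[(8) + (-8) + (0) + (0) + (0)] = 0/8 = 0
Hence the multiplicities are chi_1: 1, chi_2: 1, chi_3: 1, chi_4: 1. Dimension check: dim(chi_5)*dim(chi_5) = 2*2 = 4 and sum (mult * dim) = 1*1 + 1*1 + 1*1 + 1*1 = 4.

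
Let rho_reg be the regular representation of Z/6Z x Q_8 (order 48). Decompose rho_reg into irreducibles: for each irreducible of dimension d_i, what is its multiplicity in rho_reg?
Each irreducible V_i of dimension d_i appears with multiplicity d_i, i.e. rho_reg = (direct sum over all irreducibles V_i) d_i V_i. The irreducible dimensions for Z/6Z x Q_8 are 1, 1, 1, 1, 1, 1, 1, 1, 1, 1, 1, 1, 1, 1, 1, 1, 1, 1, 1, 1, 1, 1, 1, 1, 2, 2, 2, 2, 2, 2: 24 irreducibles of dimension 1, each with multiplicity 1; 6 irreducibles of dimension 2, each with multiplicity 2. Total dimension 24*1*1 + 6*2*2 = 48 = |G|.

Explanation: General theorem: in the regular representation of a finite group G, each irreducible appears with multiplicity equal to its dimension. Check: dim(rho_reg) = sum d_i^2 = 1 + 1 + 1 + 1 + 1 + 1 + 1 + 1 + 1 + 1 + 1 + 1 + 1 + 1 + 1 + 1 + 1 + 1 + 1 + 1 + 1 + 1 + 1 + 1 + 4 + 4 + 4 + 4 + 4 + 4 = 48 = |G|.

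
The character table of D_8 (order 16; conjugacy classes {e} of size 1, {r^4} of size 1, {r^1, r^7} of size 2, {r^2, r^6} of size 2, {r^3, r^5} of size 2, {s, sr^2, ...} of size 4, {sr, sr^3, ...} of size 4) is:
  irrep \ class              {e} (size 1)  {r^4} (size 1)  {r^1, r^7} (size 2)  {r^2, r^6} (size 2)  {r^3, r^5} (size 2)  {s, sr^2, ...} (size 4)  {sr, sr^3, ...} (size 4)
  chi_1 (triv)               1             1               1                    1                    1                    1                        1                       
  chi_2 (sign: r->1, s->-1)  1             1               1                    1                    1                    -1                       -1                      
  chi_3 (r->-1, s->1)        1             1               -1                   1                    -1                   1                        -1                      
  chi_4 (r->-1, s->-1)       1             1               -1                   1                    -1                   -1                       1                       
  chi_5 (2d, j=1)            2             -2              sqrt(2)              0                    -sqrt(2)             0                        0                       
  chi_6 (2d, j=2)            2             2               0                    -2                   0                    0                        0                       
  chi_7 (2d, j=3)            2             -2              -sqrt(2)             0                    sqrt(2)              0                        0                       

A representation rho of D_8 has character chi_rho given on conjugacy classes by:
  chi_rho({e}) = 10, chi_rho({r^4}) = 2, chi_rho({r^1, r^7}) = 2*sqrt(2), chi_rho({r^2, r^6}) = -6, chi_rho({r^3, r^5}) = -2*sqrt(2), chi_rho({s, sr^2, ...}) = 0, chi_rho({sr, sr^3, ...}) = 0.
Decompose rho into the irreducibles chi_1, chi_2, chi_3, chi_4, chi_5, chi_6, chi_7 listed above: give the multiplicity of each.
Multiplicities: chi_1: 0, chi_2: 0, chi_3: 0, chi_4: 0, chi_5: 2, chi_6: 3, chi_7: 0.

Argument: Use <chi_rho, chi> = (1/|G|) sum_C |C| * chi_rho(C) * conj(chi(C)) with |G| = 16 for each irreducible chi in the table:
  <chi_rho, chi_1> = (1/16)[1*(10)*conj(1) + 1*(2)*conj(1) + 2*(2*sqrt(2))*conj(1) + 2*(-6)*conj(1) + 2*(-2*sqrt(2))*conj(1) + 4*(0)*conj(1) + 4*(0)*conj(1)]
      = (1/16)[(10) + (2) + (4*sqrt(2)) + (-12) + (-4*sqrt(2)) + (0) + (0)] = 0/16 = 0
  <chi_rho, chi_2> = (1/16)[1*(10)*conj(1) + 1*(2)*conj(1) + 2*(2*sqrt(2))*conj(1) + 2*(-6)*conj(1) + 2*(-2*sqrt(2))*conj(1) + 4*(0)*conj(-1) + 4*(0)*conj(-1)]
      = (1/16)[(10) + (2) + (4*sqrt(2)) + (-12) + (-4*sqrt(2)) + (0) + (0)] = 0/16 = 0
  <chi_rho, chi_3> = (1/16)[1*(10)*conj(1) + 1*(2)*conj(1) + 2*(2*sqrt(2))*conj(-1) + 2*(-6)*conj(1) + 2*(-2*sqrt(2))*conj(-1) + 4*(0)*conj(1) + 4*(0)*conj(-1)]
      = (1/16)[(10) + (2) + (-4*sqrt(2)) + (-12) + (4*sqrt(2)) + (0) + (0)] = 0/16 = 0
  <chi_rho, chi_4> = (1/16)[1*(10)*conj(1) + 1*(2)*conj(1) + 2*(2*sqrt(2))*conj(-1) + 2*(-6)*conj(1) + 2*(-2*sqrt(2))*conj(-1) + 4*(0)*conj(-1) + 4*(0)*conj(1)]
      = (1/16)[(10) + (2) + (-4*sqrt(2)) + (-12) + (4*sqrt(2)) + (0) + (0)] = 0/16 = 0
  <chi_rho, chi_5> = (1/16)[1*(10)*conj(2) + 1*(2)*conj(-2) + 2*(2*sqrt(2))*conj(sqrt(2)) + 2*(-6)*conj(0) + 2*(-2*sqrt(2))*conj(-sqrt(2)) + 4*(0)*conj(0) + 4*(0)*conj(0)]
      = (1/16)[(20) + (-4) + (8) + (0) + (8) + (0) + (0)] = 32/16 = 2
  <chi_rho, chi_6> = (1/16)[1*(10)*conj(2) + 1*(2)*conj(2) + 2*(2*sqrt(2))*conj(0) + 2*(-6)*conj(-2) + 2*(-2*sqrt(2))*conj(0) + 4*(0)*conj(0) + 4*(0)*conj(0)]
      = (1/16)[(20) + (4) + (0) + (24) + (0) + (0) + (0)] = 48/16 = 3
  <chi_rho, chi_7> = (1/16)[1*(10)*conj(2) + 1*(2)*conj(-2) + 2*(2*sqrt(2))*conj(-sqrt(2)) + 2*(-6)*conj(0) + 2*(-2*sqrt(2))*conj(sqrt(2)) + 4*(0)*conj(0) + 4*(0)*conj(0)]
      = (1/16)[(20) + (-4) + (-8) + (0) + (-8) + (0) + (0)] = 0/16 = 0
Dimension check: dim(rho) = sum (mult * dim) = 0*1 + 0*1 + 0*1 + 0*1 + 2*2 + 3*2 + 0*2 = 10 = chi_rho(e) = 10.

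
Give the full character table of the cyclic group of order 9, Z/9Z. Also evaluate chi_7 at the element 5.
Character table of Z/9Z (irreps indexed chi_0,...,chi_8 with chi_k(m) = zeta_9^(k*m), zeta_9 = exp(2*pi*i/9)):
  irrep \ class  {0} (size 1)  {1} (size 1)    {2} (size 1)    {3} (size 1)    {4} (size 1)    {5} (size 1)    {6} (size 1)    {7} (size 1)    {8} (size 1)  
  chi_0          1             1               1               1               1               1               1               1               1             
  chi_1          1             exp(2*I*pi/9)   exp(4*I*pi/9)   exp(2*I*pi/3)   exp(8*I*pi/9)   exp(-8*I*pi/9)  exp(-2*I*pi/3)  exp(-4*I*pi/9)  exp(-2*I*pi/9)
  chi_2          1             exp(4*I*pi/9)   exp(8*I*pi/9)   exp(-2*I*pi/3)  exp(-2*I*pi/9)  exp(2*I*pi/9)   exp(2*I*pi/3)   exp(-8*I*pi/9)  exp(-4*I*pi/9)
  chi_3          1             exp(2*I*pi/3)   exp(-2*I*pi/3)  1               exp(2*I*pi/3)   exp(-2*I*pi/3)  1               exp(2*I*pi/3)   exp(-2*I*pi/3)
  chi_4          1             exp(8*I*pi/9)   exp(-2*I*pi/9)  exp(2*I*pi/3)   exp(-4*I*pi/9)  exp(4*I*pi/9)   exp(-2*I*pi/3)  exp(2*I*pi/9)   exp(-8*I*pi/9)
  chi_5          1             exp(-8*I*pi/9)  exp(2*I*pi/9)   exp(-2*I*pi/3)  exp(4*I*pi/9)   exp(-4*I*pi/9)  exp(2*I*pi/3)   exp(-2*I*pi/9)  exp(8*I*pi/9) 
  chi_6          1             exp(-2*I*pi/3)  exp(2*I*pi/3)   1               exp(-2*I*pi/3)  exp(2*I*pi/3)   1               exp(-2*I*pi/3)  exp(2*I*pi/3) 
  chi_7          1             exp(-4*I*pi/9)  exp(-8*I*pi/9)  exp(2*I*pi/3)   exp(2*I*pi/9)   exp(-2*I*pi/9)  exp(-2*I*pi/3)  exp(8*I*pi/9)   exp(4*I*pi/9) 
  chi_8          1             exp(-2*I*pi/9)  exp(-4*I*pi/9)  exp(-2*I*pi/3)  exp(-8*I*pi/9)  exp(8*I*pi/9)   exp(2*I*pi/3)   exp(4*I*pi/9)   exp(2*I*pi/9) 

Spot check: chi_7(5) = zeta_9^(7*5) = zeta_9^35 = exp(-2*I*pi/9).

Argument: Z/9Z is abelian, so all 9 irreducible complex representations are 1-dimensional. They are given by chi_k(m) = zeta_9^(k*m) for k = 0,...,8. Row orthogonality: sum_m chi_k(m) conj(chi_l(m)) = 9 * [k = l].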